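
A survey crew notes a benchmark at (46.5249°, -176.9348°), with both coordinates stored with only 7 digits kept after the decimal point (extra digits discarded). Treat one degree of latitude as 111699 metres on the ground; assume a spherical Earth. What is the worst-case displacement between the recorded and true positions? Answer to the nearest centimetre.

Truncating at 7 decimal places can drop up to a full unit in the last place, so each coordinate may be off by as much as 1e-07°.
North–south component: 1e-07° × 111699 = 0.0111699 m.
East–west component at 46.5249°: 1e-07° × 111699 × cos 46.5249° ≈ 1e-07 × 76853.3 ≈ 0.00768533 m.
Combining orthogonally: (0.0111699² + 0.00768533²)^½ ≈ 0.0135584 m.
That is 0.0135584 m = 1.3558 cm.

1 centimetres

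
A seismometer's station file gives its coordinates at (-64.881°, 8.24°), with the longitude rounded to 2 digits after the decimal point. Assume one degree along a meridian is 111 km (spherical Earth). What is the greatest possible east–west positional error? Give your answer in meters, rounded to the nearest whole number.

236 meters

Rounding to 2 decimal places leaves the longitude within ±0.005° of the true value.
One degree of longitude at 64.881° is 111000 × cos 64.881° ≈ 111000 × 0.4245 = 47119.5 m.
So at most 0.005° × 47119.5 ≈ 235.597 m east–west.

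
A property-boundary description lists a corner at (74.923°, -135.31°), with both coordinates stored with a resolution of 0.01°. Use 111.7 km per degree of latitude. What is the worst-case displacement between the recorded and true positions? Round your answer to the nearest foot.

1893 feet

With a 0.01° grid the true value lies within half a step, ±0.01°/2 = ±0.005°, of the stored one.
Latitude error → 0.005 × 111700 = 558.5 m along the meridian.
Longitude error → 0.005 × 111700 × cos 74.923° = 0.005 × 111700 × 0.2601 ≈ 145.275 m.
Worst case both components are at the extreme and orthogonal: √(558.5² + 145.275²) ≈ 577.085 m.
Converting: 577.085 m × 3.2808 ft/m ≈ 1893.3 ft.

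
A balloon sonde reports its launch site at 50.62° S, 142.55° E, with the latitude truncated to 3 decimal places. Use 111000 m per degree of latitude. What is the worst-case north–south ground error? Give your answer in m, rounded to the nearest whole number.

111 m

Truncating at 3 decimal places can drop up to a full unit in the last place, so the latitude may be off by as much as 0.001°.
North–south distance: 0.001° × 111000 m/° = 111 m.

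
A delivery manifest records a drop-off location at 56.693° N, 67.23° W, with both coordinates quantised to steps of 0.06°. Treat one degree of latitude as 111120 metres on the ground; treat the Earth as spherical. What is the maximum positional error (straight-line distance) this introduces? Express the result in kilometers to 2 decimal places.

With a 0.06° grid the true value lies within half a step, ±0.06°/2 = ±0.03°, of the stored one.
Latitude error → 0.03 × 111120 = 3333.6 m along the meridian.
Longitude error → 0.03 × 111120 × cos 56.693° = 0.03 × 111120 × 0.5491 ≈ 1830.56 m.
Worst case both components are at the extreme and orthogonal: √(3333.6² + 1830.56²) ≈ 3803.14 m.
That is 3803.14 m = 3.8031 km.

3.80 kilometers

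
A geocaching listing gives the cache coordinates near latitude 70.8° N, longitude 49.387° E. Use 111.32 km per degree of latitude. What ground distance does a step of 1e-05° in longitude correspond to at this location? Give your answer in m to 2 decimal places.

At 70.8° a degree of longitude is 111320 × cos 70.8° ≈ 36609.4 m, so 1e-05° corresponds to 0.366094 m.

0.37 m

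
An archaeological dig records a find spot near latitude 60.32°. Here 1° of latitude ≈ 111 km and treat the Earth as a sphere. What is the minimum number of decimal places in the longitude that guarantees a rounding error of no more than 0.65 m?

5

At 60.32° one degree of longitude covers 111000 × cos 60.32° ≈ 111000 × 0.4952 ≈ 54962.3 m.
N decimal places → at most half a unit in the last place, 0.5 × 10⁻ᴺ° = 54962.3/2 × 10⁻ᴺ m.
Need 0.5 × 54962.3 × 10⁻ᴺ ≤ 0.65 → 10⁻ᴺ ≤ 2.365e-05, so N ≥ 4.63.
N = 4 would give 2.75 m (too coarse); N = 5 gives 0.275 m ≤ 0.65 m.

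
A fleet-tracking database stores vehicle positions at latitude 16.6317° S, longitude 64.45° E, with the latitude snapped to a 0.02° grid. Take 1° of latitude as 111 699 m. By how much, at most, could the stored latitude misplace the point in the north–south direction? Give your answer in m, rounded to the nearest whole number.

1117 m

With a 0.02° grid the true value lies within half a step, ±0.02°/2 = ±0.01°, of the stored one.
Along the meridian that is 0.01° × 111699 m/° = 1116.99 m.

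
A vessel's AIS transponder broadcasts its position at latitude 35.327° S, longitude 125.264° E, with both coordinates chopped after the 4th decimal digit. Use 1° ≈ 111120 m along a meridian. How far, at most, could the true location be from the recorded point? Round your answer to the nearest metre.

Truncating at 4 decimal places can drop up to a full unit in the last place, so each coordinate may be off by as much as 0.0001°.
N–S: 0.0001° × 111120 m/° = 11.112 m.
East–west component at 35.327°: 0.0001° × 111120 × cos 35.327° ≈ 0.0001 × 90658.9 ≈ 9.06589 m.
Combining orthogonally: (11.112² + 9.06589²)^½ ≈ 14.3411 m.

14 metres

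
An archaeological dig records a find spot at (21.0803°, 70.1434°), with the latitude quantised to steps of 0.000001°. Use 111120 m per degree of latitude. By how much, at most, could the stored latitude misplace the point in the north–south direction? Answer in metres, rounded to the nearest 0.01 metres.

With a 0.000001° grid the true value lies within half a step, ±0.000001°/2 = ±5e-07°, of the stored one.
North–south distance: 5e-07° × 111120 m/° = 0.05556 m.

0.06 metres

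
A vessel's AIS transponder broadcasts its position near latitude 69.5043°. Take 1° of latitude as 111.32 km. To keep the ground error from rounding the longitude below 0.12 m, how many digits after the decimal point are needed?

At 69.5043° one degree of longitude covers 111320 × cos 69.5043° ≈ 111320 × 0.3501 ≈ 38977.3 m.
Rounding to N decimal places gives at most 0.5 × 10⁻ᴺ degrees of error, i.e. 0.5 × 10⁻ᴺ × 38977.3 m.
Setting 19488.6 × 10⁻ᴺ ≤ 0.12 gives 10ᴺ ≥ 1.624e+05, i.e. N ≥ 5.21.
At 5 places the error can reach 0.195 m, but 6 places keeps it to 0.0195 m.

6 decimal places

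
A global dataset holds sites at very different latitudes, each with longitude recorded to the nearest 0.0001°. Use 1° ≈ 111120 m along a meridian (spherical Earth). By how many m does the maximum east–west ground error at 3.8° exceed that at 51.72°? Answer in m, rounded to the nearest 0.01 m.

Rounding to 4 decimal places leaves the longitude within ±5e-05° of the true value.
Error at 3.8° = 5e-05° × 111120 × cos 3.8° ≈ 5.556 × 0.9978 = 5.5438 m.
Error at 51.72° = 5e-05° × 111120 × cos 51.72° ≈ 5.556 × 0.6195 = 3.442 m.
So the lower-latitude error exceeds the higher by 5.5438 − 3.442 = 2.1018 m.

2.10 m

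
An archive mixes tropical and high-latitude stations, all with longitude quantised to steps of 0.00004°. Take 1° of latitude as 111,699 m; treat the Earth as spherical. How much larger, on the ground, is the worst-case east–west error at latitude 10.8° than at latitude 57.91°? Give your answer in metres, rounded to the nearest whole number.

1 metres

With a 0.00004° grid the true value lies within half a step, ±0.00004°/2 = ±2e-05°, of the stored one.
Error at 10.8° = 2e-05° × 111699 × cos 10.8° ≈ 2.234 × 0.9823 = 2.1944 m.
Error at 57.91° = 2e-05° × 111699 × cos 57.91° ≈ 2.234 × 0.5313 = 1.1868 m.
Difference: 2.1944 − 1.1868 = 1.0076 m.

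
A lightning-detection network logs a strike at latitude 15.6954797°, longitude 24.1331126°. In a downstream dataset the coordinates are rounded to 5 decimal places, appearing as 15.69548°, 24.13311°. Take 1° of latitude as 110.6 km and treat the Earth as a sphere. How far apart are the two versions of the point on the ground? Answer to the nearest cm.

28 cm

Δlat = 15.6954797 − 15.69548 = -0.0000003°; Δlon = 24.1331126 − 24.13311 = +0.0000026°.
North–south shift: -0.0000003 × 110600 = -0.03318 m.
E–W at 15.6955°: 0.0000026° × 110600 × cos 15.6955° = 0.0000026 × 110600 × 0.9627 ≈ 0.276838 m.
Hypotenuse of the two orthogonal shifts: √(0.03318² + 0.276838²) = 0.278819 m.
That is 0.278819 m = 27.882 cm.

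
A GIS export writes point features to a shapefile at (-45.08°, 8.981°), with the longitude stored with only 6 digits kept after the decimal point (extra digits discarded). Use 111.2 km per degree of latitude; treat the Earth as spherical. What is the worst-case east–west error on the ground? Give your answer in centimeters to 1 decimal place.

7.9 centimeters

Truncating at 6 decimal places can drop up to a full unit in the last place, so the longitude may be off by as much as 1e-06°.
One degree of longitude at 45.08° is 111200 × cos 45.08° ≈ 111200 × 0.7061 = 78520.4 m.
Maximum E–W displacement: 1e-06 × 78520.4 = 0.0785204 m.
That is 0.0785204 m = 7.852 cm.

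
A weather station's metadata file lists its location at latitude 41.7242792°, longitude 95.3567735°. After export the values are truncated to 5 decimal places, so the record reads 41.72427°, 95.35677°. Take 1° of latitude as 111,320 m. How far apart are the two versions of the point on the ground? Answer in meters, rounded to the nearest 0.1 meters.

Δlat = 41.7242792 − 41.72427 = +0.0000092°; Δlon = 95.3567735 − 95.35677 = +0.0000035°.
N–S: 0.0000092° × 111320 m/° = 1.02414 m.
E–W at 41.7243°: 0.0000035° × 111320 × cos 41.7243° = 0.0000035 × 111320 × 0.7464 ≈ 0.290795 m.
Combined displacement = (1.02414² + 0.290795²)^½ ≈ 1.06463 m.

1.1 meters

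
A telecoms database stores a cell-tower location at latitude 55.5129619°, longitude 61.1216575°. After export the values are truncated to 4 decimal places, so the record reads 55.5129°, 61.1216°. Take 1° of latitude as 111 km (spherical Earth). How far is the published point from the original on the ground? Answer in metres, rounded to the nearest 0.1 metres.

The latitude changed by +0.0000619° and the longitude by +0.0000575°.
N–S: 0.0000619° × 111000 m/° = 6.8709 m.
E–W at 55.5129°: 0.0000575° × 111000 × cos 55.5129° = 0.0000575 × 111000 × 0.5662 ≈ 3.6139 m.
Combined displacement = (6.8709² + 3.6139²)^½ ≈ 7.76335 m.

7.8 metres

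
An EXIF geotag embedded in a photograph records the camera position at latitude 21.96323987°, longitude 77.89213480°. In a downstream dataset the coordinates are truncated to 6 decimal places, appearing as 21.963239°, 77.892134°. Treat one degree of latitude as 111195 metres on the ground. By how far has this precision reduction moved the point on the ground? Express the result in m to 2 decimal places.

0.13 m

Δlat = 21.96323987 − 21.963239 = +0.00000087°; Δlon = 77.89213480 − 77.892134 = +0.00000080°.
N–S: 0.00000087° × 111195 m/° = 0.0967396 m.
East–west at this latitude: 0.00000080° × 111195 × cos 21.9632° ≈ 0.00000080 × 103125 = 0.0824999 m.
Combined displacement = (0.0967396² + 0.0824999²)^½ ≈ 0.127141 m.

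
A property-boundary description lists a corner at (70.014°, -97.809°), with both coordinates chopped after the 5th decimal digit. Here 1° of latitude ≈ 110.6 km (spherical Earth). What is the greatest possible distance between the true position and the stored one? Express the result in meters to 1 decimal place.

1.2 meters

Truncating at 5 decimal places can drop up to a full unit in the last place, so each coordinate may be off by as much as 1e-05°.
Latitude error → 1e-05 × 110600 = 1.106 m along the meridian.
E–W at 70.014°: 1e-05° × 110600 × cos 70.014° = 1e-05 × 110600 × 0.3418 ≈ 0.37802 m.
Worst case both components are at the extreme and orthogonal: √(1.106² + 0.37802²) ≈ 1.16882 m.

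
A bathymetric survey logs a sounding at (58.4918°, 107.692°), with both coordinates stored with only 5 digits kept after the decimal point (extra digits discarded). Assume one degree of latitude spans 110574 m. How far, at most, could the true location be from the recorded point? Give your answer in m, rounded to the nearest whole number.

1 m

Truncating at 5 decimal places can drop up to a full unit in the last place, so each coordinate may be off by as much as 1e-05°.
North–south component: 1e-05° × 110574 = 1.10574 m.
East–west component at 58.4918°: 1e-05° × 110574 × cos 58.4918° ≈ 1e-05 × 57788.2 ≈ 0.577882 m.
The two errors are perpendicular, so the maximum displacement is √(1.10574² + 0.577882²) ≈ 1.24764 m.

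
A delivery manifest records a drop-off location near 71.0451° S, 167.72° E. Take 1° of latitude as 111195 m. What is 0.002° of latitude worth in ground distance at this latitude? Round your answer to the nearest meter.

0.002° × 111195 m/° = 222.39 m.

222 meters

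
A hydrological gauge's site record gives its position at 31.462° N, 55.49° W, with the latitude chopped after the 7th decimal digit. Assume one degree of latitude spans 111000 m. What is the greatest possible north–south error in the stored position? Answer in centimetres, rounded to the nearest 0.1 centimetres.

1.1 centimetres

Truncating at 7 decimal places can drop up to a full unit in the last place, so the latitude may be off by as much as 1e-07°.
So the N–S error is at most 1e-07 × 111000 = 0.0111 m.
That is 0.0111 m = 1.11 cm.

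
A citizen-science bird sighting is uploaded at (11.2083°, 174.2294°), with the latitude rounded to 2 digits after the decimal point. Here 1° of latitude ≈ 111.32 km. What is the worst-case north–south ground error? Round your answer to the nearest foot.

Rounding to 2 decimal places leaves the latitude within ±0.005° of the true value.
Along the meridian that is 0.005° × 111320 m/° = 556.6 m.
Converting: 556.6 m × 3.2808 ft/m ≈ 1826.1 ft.

1826 feet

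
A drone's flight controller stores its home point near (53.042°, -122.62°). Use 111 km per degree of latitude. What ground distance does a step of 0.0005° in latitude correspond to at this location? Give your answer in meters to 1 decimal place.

0.0005° × 111000 m/° = 55.5 m.

55.5 meters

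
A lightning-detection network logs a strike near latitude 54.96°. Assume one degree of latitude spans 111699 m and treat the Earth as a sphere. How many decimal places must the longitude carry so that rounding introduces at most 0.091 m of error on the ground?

6

At 54.96° one degree of longitude covers 111699 × cos 54.96° ≈ 111699 × 0.5741 ≈ 64131.8 m.
N decimal places → at most half a unit in the last place, 0.5 × 10⁻ᴺ° = 64131.8/2 × 10⁻ᴺ m.
Setting 32065.9 × 10⁻ᴺ ≤ 0.091 gives 10ᴺ ≥ 3.524e+05, i.e. N ≥ 5.55.
At 5 places the error can reach 0.321 m, but 6 places keeps it to 0.0321 m.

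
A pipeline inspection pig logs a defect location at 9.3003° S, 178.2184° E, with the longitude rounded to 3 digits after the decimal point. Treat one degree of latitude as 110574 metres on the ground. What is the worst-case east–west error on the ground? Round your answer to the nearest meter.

55 meters

Rounding to 3 decimal places leaves the longitude within ±0.0005° of the true value.
One degree of longitude at 9.3003° is 110574 × cos 9.3003° ≈ 110574 × 0.9869 = 109120 m.
So at most 0.0005° × 109120 ≈ 54.5602 m east–west.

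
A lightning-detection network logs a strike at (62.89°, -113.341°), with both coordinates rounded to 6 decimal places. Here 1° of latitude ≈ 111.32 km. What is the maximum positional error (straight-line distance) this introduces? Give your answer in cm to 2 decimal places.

6.12 cm

Rounding to 6 decimal places leaves each coordinate within ±5e-07° of the true value.
Latitude error → 5e-07 × 111320 = 0.05566 m along the meridian.
Longitude error → 5e-07 × 111320 × cos 62.89° = 5e-07 × 111320 × 0.4557 ≈ 0.0253643 m.
Combining orthogonally: (0.05566² + 0.0253643²)^½ ≈ 0.0611668 m.
That is 0.0611668 m = 6.1167 cm.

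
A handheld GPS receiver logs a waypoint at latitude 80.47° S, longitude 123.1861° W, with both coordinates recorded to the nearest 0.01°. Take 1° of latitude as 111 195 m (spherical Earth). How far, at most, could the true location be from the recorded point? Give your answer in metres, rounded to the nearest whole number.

Rounding to 2 decimal places leaves each coordinate within ±0.005° of the true value.
North–south component: 0.005° × 111195 = 555.975 m.
Longitude error → 0.005 × 111195 × cos 80.47° = 0.005 × 111195 × 0.1656 ≈ 92.0494 m.
Combining orthogonally: (555.975² + 92.0494²)^½ ≈ 563.544 m.

564 metres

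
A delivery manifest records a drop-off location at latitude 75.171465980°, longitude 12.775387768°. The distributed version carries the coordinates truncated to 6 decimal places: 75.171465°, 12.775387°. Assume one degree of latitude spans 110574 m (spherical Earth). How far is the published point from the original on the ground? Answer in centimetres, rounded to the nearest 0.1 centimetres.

The latitude changed by +0.000000980° and the longitude by +0.000000768°.
N–S: 0.000000980° × 110574 m/° = 0.108363 m.
East–west at this latitude: 0.000000768° × 110574 × cos 75.1715° ≈ 0.000000768 × 28298.9 = 0.0217336 m.
Distance: √(0.108363² + 0.0217336²) ≈ 0.110521 m.
That is 0.110521 m = 11.052 cm.

11.1 centimetres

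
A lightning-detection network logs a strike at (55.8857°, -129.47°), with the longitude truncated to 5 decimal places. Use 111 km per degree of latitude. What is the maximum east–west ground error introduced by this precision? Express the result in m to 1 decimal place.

Truncating at 5 decimal places can drop up to a full unit in the last place, so the longitude may be off by as much as 1e-05°.
One degree of longitude at 55.8857° is 111000 × cos 55.8857° ≈ 111000 × 0.5608 = 62253.9 m.
Maximum E–W displacement: 1e-05 × 62253.9 = 0.622539 m.

0.6 m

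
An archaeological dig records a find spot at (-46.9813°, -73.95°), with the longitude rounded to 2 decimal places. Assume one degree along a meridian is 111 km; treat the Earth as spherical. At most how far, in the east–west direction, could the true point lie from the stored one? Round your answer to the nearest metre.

379 metres

Rounding to 2 decimal places leaves the longitude within ±0.005° of the true value.
One degree of longitude at 46.9813° is 111000 × cos 46.9813° ≈ 111000 × 0.6822 = 75728.3 m.
East–west error: 0.005° × 75728.3 m/° ≈ 378.642 m.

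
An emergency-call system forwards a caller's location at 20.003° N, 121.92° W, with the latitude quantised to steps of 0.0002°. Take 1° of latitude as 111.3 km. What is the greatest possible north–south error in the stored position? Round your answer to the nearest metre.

11 metres

With a 0.0002° grid the true value lies within half a step, ±0.0002°/2 = ±0.0001°, of the stored one.
So the N–S error is at most 0.0001 × 111300 = 11.13 m.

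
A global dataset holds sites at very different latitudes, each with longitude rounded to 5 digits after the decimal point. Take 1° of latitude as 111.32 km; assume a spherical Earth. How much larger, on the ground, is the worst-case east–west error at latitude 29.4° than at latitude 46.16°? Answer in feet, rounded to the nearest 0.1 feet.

0.3 feet

Rounding to 5 decimal places leaves the longitude within ±5e-06° of the true value.
Error at 29.4° = 5e-06° × 111320 × cos 29.4° ≈ 0.5566 × 0.8712 = 0.48492 m.
Error at 46.16° = 5e-06° × 111320 × cos 46.16° ≈ 0.5566 × 0.6926 = 0.38553 m.
So the lower-latitude error exceeds the higher by 0.48492 − 0.38553 = 0.09939 m.
Converting: 0.0993903 m × 3.2808 ft/m ≈ 0.32608 ft.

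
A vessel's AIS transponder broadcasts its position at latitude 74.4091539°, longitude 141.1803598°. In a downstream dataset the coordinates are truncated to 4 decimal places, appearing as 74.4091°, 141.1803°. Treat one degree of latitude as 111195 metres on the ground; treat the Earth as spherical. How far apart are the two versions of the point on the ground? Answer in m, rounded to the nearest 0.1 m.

The latitude changed by +0.0000539° and the longitude by +0.0000598°.
North–south shift: 0.0000539 × 111195 = 5.99341 m.
East–west at this latitude: 0.0000598° × 111195 × cos 74.4091° ≈ 0.0000598 × 29885.5 = 1.78715 m.
Combined displacement = (5.99341² + 1.78715²)^½ ≈ 6.25419 m.

6.3 m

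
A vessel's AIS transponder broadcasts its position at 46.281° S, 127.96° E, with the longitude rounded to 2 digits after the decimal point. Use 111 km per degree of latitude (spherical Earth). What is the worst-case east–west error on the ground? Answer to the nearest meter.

384 meters

Rounding to 2 decimal places leaves the longitude within ±0.005° of the true value.
At latitude 46.281° a degree of longitude spans 111000 m × cos 46.281° = 111000 × 0.6911 ≈ 76714.6 m.
Maximum E–W displacement: 0.005 × 76714.6 = 383.573 m.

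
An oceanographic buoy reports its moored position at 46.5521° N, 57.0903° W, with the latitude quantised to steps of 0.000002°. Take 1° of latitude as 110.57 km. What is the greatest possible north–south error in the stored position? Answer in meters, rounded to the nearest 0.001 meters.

0.111 meters

With a 0.000002° grid the true value lies within half a step, ±0.000002°/2 = ±1e-06°, of the stored one.
North–south distance: 1e-06° × 110570 m/° = 0.11057 m.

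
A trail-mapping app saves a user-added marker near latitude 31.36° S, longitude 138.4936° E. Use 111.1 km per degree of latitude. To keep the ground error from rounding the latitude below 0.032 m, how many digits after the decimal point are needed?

One degree of latitude covers 111100 m.
With N decimal places the half-ulp bound is 0.5·10⁻ᴺ°, or 0.5·10⁻ᴺ × 111100 m on the ground.
Need 0.5 × 111100 × 10⁻ᴺ ≤ 0.032 → 10⁻ᴺ ≤ 5.761e-07, so N ≥ 6.24.
N = 6 would give 0.0555 m (too coarse); N = 7 gives 0.00556 m ≤ 0.032 m.

7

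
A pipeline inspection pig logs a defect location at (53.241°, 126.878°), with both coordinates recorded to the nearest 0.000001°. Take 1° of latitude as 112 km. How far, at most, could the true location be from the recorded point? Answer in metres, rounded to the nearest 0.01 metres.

Rounding to 6 decimal places leaves each coordinate within ±5e-07° of the true value.
North–south component: 5e-07° × 112000 = 0.056 m.
E–W at 53.241°: 5e-07° × 112000 × cos 53.241° = 5e-07 × 112000 × 0.5985 ≈ 0.0335132 m.
The two errors are perpendicular, so the maximum displacement is √(0.056² + 0.0335132²) ≈ 0.0652621 m.

0.07 metres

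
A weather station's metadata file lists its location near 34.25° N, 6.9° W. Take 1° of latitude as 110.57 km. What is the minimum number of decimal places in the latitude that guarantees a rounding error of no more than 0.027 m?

7 decimal places

One degree of latitude covers 110570 m.
N decimal places → at most half a unit in the last place, 0.5 × 10⁻ᴺ° = 110570/2 × 10⁻ᴺ m.
Need 0.5 × 110570 × 10⁻ᴺ ≤ 0.027 → 10⁻ᴺ ≤ 4.884e-07, so N ≥ 6.31.
At 6 places the error can reach 0.0553 m, but 7 places keeps it to 0.00553 m.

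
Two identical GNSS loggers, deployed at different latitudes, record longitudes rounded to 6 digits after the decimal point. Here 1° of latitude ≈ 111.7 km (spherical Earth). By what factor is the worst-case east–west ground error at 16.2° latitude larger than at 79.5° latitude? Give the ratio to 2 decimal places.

Rounding to 6 decimal places leaves the longitude within ±5e-07° of the true value.
Error at 16.2° = 5e-07° × 111700 × cos 16.2° ≈ 0.05585 × 0.9603 = 0.053632 m.
Error at 79.5° = 5e-07° × 111700 × cos 79.5° ≈ 0.05585 × 0.1822 = 0.010178 m.
Ratio: 0.053632 / 0.010178 = cos 16.2° / cos 79.5° ≈ 5.2695.

5.27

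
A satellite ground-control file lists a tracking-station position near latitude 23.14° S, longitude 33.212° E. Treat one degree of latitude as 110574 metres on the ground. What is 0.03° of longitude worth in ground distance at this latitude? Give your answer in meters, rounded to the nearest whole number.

0.03° of longitude at 23.14° is 0.03 × 110574 × cos 23.14° ≈ 0.03 × 101678 = 3050.34 m.

3050 meters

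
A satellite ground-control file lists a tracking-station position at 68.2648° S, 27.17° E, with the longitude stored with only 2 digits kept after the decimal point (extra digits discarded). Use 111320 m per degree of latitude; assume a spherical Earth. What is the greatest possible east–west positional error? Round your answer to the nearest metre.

Truncating at 2 decimal places can drop up to a full unit in the last place, so the longitude may be off by as much as 0.01°.
Parallels shrink by cos φ, so at 68.2648° a degree of longitude is 111320 × 0.3703 ≈ 41223.7 m.
East–west error: 0.01° × 41223.7 m/° ≈ 412.237 m.

412 metres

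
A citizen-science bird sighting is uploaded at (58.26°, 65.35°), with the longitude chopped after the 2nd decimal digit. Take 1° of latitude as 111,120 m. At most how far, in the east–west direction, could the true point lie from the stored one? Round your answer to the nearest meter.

585 meters

Truncating at 2 decimal places can drop up to a full unit in the last place, so the longitude may be off by as much as 0.01°.
Parallels shrink by cos φ, so at 58.26° a degree of longitude is 111120 × 0.5261 ≈ 58456.4 m.
East–west error: 0.01° × 58456.4 m/° ≈ 584.564 m.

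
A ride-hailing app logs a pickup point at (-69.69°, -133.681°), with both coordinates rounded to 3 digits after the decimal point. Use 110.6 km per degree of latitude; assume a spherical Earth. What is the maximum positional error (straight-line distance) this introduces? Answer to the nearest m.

59 m

Rounding to 3 decimal places leaves each coordinate within ±0.0005° of the true value.
N–S: 0.0005° × 110600 m/° = 55.3 m.
East–west component at 69.69°: 0.0005° × 110600 × cos 69.69° ≈ 0.0005 × 38389.2 ≈ 19.1946 m.
The two errors are perpendicular, so the maximum displacement is √(55.3² + 19.1946²) ≈ 58.5365 m.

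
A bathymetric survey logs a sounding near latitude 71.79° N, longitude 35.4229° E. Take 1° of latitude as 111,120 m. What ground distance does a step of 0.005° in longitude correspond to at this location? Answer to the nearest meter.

One degree of longitude here spans 111120 × cos 71.79° = 111120 × 0.3125 ≈ 34725.1 m; 0.005° of that is 173.625 m.

174 meters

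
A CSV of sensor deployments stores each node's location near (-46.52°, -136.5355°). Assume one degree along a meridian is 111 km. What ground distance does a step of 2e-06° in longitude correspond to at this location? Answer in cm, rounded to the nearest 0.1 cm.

At 46.52° a degree of longitude is 111000 × cos 46.52° ≈ 76379.2 m, so 2e-06° corresponds to 0.152758 m.
That is 0.152758 m = 15.276 cm.

15.3 cm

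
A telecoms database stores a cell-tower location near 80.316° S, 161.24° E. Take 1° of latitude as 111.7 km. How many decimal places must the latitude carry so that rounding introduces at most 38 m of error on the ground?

4 decimal places

One degree of latitude covers 111700 m.
N decimal places → at most half a unit in the last place, 0.5 × 10⁻ᴺ° = 111700/2 × 10⁻ᴺ m.
Need 0.5 × 111700 × 10⁻ᴺ ≤ 38 → 10⁻ᴺ ≤ 6.804e-04, so N ≥ 3.17.
So 4 decimal places suffice (5.58 m); 3 would allow up to 55.9 m.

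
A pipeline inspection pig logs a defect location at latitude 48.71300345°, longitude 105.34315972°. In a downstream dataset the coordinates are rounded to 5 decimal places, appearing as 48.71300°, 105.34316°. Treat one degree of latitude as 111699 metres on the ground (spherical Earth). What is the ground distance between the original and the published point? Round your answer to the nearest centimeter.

Δlat = 48.71300345 − 48.71300 = +0.00000345°; Δlon = 105.34315972 − 105.34316 = -0.00000028°.
North–south shift: 0.00000345 × 111699 = 0.385362 m.
East–west at this latitude: -0.00000028° × 111699 × cos 48.713° ≈ -0.00000028 × 73702.5 = -0.0206367 m.
Hypotenuse of the two orthogonal shifts: √(0.385362² + 0.0206367²) = 0.385914 m.
That is 0.385914 m = 38.591 cm.

39 centimeters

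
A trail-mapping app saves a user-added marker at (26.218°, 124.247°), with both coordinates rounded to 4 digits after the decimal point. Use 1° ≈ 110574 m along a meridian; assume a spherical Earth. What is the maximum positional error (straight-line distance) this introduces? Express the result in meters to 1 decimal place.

Rounding to 4 decimal places leaves each coordinate within ±5e-05° of the true value.
North–south component: 5e-05° × 110574 = 5.5287 m.
E–W at 26.218°: 5e-05° × 110574 × cos 26.218° = 5e-05 × 110574 × 0.8971 ≈ 4.95991 m.
The two errors are perpendicular, so the maximum displacement is √(5.5287² + 4.95991²) ≈ 7.42746 m.

7.4 meters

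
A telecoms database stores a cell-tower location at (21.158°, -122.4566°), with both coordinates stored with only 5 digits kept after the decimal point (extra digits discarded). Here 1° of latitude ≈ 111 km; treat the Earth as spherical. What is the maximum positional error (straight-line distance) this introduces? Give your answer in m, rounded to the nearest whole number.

Truncating at 5 decimal places can drop up to a full unit in the last place, so each coordinate may be off by as much as 1e-05°.
North–south component: 1e-05° × 111000 = 1.11 m.
Longitude error → 1e-05 × 111000 × cos 21.158° = 1e-05 × 111000 × 0.9326 ≈ 1.03517 m.
The two errors are perpendicular, so the maximum displacement is √(1.11² + 1.03517²) ≈ 1.51779 m.

2 m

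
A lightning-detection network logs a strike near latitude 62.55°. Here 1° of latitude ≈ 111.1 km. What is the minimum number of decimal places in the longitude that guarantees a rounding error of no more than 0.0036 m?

At 62.55° one degree of longitude covers 111100 × cos 62.55° ≈ 111100 × 0.4610 ≈ 51214.3 m.
N decimal places → at most half a unit in the last place, 0.5 × 10⁻ᴺ° = 51214.3/2 × 10⁻ᴺ m.
Need 0.5 × 51214.3 × 10⁻ᴺ ≤ 0.0036 → 10⁻ᴺ ≤ 1.406e-07, so N ≥ 6.85.
So 7 decimal places suffice (0.00256 m); 6 would allow up to 0.0256 m.

7 decimal places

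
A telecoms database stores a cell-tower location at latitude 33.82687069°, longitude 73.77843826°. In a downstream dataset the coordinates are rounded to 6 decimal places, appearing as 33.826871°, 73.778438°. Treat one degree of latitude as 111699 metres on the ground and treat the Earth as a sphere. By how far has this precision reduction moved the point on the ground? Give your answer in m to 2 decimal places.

0.04 m

Δlat = 33.82687069 − 33.826871 = -0.00000031°; Δlon = 73.77843826 − 73.778438 = +0.00000026°.
N–S: -0.00000031° × 111699 m/° = -0.0346267 m.
East–west at this latitude: 0.00000026° × 111699 × cos 33.8269° ≈ 0.00000026 × 92791 = 0.0241257 m.
Combined displacement = (0.0346267² + 0.0241257²)^½ ≈ 0.0422025 m.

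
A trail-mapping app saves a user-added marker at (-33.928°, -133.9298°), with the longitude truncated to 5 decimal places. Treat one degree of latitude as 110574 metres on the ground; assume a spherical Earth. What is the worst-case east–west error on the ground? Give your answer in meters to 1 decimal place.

Truncating at 5 decimal places can drop up to a full unit in the last place, so the longitude may be off by as much as 1e-05°.
One degree of longitude at 33.928° is 110574 × cos 33.928° ≈ 110574 × 0.8297 = 91747.6 m.
So at most 1e-05° × 91747.6 ≈ 0.917476 m east–west.

0.9 meters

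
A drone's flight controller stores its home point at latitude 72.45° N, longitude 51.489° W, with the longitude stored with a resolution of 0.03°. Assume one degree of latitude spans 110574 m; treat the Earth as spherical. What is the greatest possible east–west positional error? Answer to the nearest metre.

500 metres

With a 0.03° grid the true value lies within half a step, ±0.03°/2 = ±0.015°, of the stored one.
At latitude 72.45° a degree of longitude spans 110574 m × cos 72.45° = 110574 × 0.3015 ≈ 33342.3 m.
So at most 0.015° × 33342.3 ≈ 500.134 m east–west.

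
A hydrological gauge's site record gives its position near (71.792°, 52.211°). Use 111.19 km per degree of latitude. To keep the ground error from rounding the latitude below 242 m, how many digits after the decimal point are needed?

One degree of latitude covers 111190 m.
Rounding to N decimal places gives at most 0.5 × 10⁻ᴺ degrees of error, i.e. 0.5 × 10⁻ᴺ × 111190 m.
Setting 55595 × 10⁻ᴺ ≤ 242 gives 10ᴺ ≥ 229.7, i.e. N ≥ 2.36.
N = 2 would give 556 m (too coarse); N = 3 gives 55.6 m ≤ 242 m.

3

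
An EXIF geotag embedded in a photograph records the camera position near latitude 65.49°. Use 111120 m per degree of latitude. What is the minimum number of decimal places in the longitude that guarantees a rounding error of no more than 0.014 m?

7 decimal places

At 65.49° one degree of longitude covers 111120 × cos 65.49° ≈ 111120 × 0.4149 ≈ 46098.4 m.
Rounding to N decimal places gives at most 0.5 × 10⁻ᴺ degrees of error, i.e. 0.5 × 10⁻ᴺ × 46098.4 m.
Need 0.5 × 46098.4 × 10⁻ᴺ ≤ 0.014 → 10⁻ᴺ ≤ 6.074e-07, so N ≥ 6.22.
N = 6 would give 0.023 m (too coarse); N = 7 gives 0.0023 m ≤ 0.014 m.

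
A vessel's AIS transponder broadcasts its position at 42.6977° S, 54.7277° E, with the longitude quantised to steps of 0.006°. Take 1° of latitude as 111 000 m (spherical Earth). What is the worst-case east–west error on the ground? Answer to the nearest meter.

245 meters

With a 0.006° grid the true value lies within half a step, ±0.006°/2 = ±0.003°, of the stored one.
One degree of longitude at 42.6977° is 111000 × cos 42.6977° ≈ 111000 × 0.7349 = 81578.5 m.
So at most 0.003° × 81578.5 ≈ 244.736 m east–west.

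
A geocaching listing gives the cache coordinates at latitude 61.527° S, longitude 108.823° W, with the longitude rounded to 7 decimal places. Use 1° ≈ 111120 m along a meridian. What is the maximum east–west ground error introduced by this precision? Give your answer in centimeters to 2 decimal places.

0.26 centimeters

Rounding to 7 decimal places leaves the longitude within ±5e-08° of the true value.
One degree of longitude at 61.527° is 111120 × cos 61.527° ≈ 111120 × 0.4767 = 52975.9 m.
So at most 5e-08° × 52975.9 ≈ 0.00264879 m east–west.
That is 0.00264879 m = 0.26488 cm.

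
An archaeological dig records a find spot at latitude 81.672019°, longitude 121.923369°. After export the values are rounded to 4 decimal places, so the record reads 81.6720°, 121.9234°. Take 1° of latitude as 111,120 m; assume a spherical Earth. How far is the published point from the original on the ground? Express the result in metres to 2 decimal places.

The latitude changed by +0.000019° and the longitude by -0.000031°.
N–S: 0.000019° × 111120 m/° = 2.11128 m.
East–west at this latitude: -0.000031° × 111120 × cos 81.672° ≈ -0.000031 × 16094.6 = -0.498932 m.
Distance: √(2.11128² + 0.498932²) ≈ 2.16943 m.

2.17 metres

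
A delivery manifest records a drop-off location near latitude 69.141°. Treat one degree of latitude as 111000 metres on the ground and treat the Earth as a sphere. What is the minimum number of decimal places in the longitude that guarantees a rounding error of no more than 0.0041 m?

7

At 69.141° one degree of longitude covers 111000 × cos 69.141° ≈ 111000 × 0.3561 ≈ 39523.7 m.
With N decimal places the half-ulp bound is 0.5·10⁻ᴺ°, or 0.5·10⁻ᴺ × 39523.7 m on the ground.
Setting 19761.9 × 10⁻ᴺ ≤ 0.0041 gives 10ᴺ ≥ 4.82e+06, i.e. N ≥ 6.68.
So 7 decimal places suffice (0.00198 m); 6 would allow up to 0.0198 m.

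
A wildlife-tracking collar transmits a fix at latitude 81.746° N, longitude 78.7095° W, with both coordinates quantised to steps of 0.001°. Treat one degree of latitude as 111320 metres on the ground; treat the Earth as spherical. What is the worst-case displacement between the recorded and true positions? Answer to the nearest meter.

With a 0.001° grid the true value lies within half a step, ±0.001°/2 = ±0.0005°, of the stored one.
N–S: 0.0005° × 111320 m/° = 55.66 m.
East–west component at 81.746°: 0.0005° × 111320 × cos 81.746° ≈ 0.0005 × 15981.3 ≈ 7.99064 m.
Worst case both components are at the extreme and orthogonal: √(55.66² + 7.99064²) ≈ 56.2307 m.

56 meters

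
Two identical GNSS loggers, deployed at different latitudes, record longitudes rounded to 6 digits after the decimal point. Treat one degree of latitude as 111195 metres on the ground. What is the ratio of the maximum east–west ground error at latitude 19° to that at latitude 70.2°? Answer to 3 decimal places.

2.791

Rounding to 6 decimal places leaves the longitude within ±5e-07° of the true value.
At 19°: 5e-07° × 111195 × cos 19° = 5e-07 × 111195 × 0.9455 ≈ 0.052568 m.
Error at 70.2° = 5e-07° × 111195 × cos 70.2° ≈ 0.055597 × 0.3387 = 0.018833 m.
The ratio reduces to cos 19° / cos 70.2° = 0.9455/0.3387 ≈ 2.7913.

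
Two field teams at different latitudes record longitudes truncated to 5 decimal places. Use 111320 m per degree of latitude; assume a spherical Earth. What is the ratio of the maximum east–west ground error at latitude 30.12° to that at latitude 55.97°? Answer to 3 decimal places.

Truncating at 5 decimal places can drop up to a full unit in the last place, so the longitude may be off by as much as 1e-05°.
At 30.12°: 1e-05° × 111320 × cos 30.12° = 1e-05 × 111320 × 0.8650 ≈ 0.96289 m.
Error at 55.97° = 1e-05° × 111320 × cos 55.97° ≈ 1.1132 × 0.5596 = 0.62298 m.
The ratio reduces to cos 30.12° / cos 55.97° = 0.8650/0.5596 ≈ 1.5456.

1.546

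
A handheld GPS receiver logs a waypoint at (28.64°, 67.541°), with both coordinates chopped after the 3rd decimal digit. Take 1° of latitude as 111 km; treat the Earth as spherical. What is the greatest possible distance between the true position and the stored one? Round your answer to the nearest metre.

Truncating at 3 decimal places can drop up to a full unit in the last place, so each coordinate may be off by as much as 0.001°.
Latitude error → 0.001 × 111000 = 111 m along the meridian.
E–W at 28.64°: 0.001° × 111000 × cos 28.64° = 0.001 × 111000 × 0.8776 ≈ 97.419 m.
The two errors are perpendicular, so the maximum displacement is √(111² + 97.419²) ≈ 147.687 m.

148 metres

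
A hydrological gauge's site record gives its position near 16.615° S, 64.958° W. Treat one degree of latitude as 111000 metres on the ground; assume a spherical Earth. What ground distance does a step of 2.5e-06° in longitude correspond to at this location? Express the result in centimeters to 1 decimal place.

2.5e-06° of longitude at 16.615° is 2.5e-06 × 111000 × cos 16.615° ≈ 2.5e-06 × 106366 = 0.265914 m.
That is 0.265914 m = 26.591 cm.

26.6 centimeters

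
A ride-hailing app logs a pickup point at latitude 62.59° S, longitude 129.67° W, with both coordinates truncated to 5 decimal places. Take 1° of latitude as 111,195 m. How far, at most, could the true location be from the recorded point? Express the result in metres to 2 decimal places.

Truncating at 5 decimal places can drop up to a full unit in the last place, so each coordinate may be off by as much as 1e-05°.
North–south component: 1e-05° × 111195 = 1.11195 m.
East–west component at 62.59°: 1e-05° × 111195 × cos 62.59° ≈ 1e-05 × 51189.1 ≈ 0.511891 m.
Worst case both components are at the extreme and orthogonal: √(1.11195² + 0.511891²) ≈ 1.22412 m.

1.22 metres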